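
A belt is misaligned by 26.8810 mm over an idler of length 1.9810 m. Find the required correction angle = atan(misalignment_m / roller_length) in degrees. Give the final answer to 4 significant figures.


misalign_m = 26.8810 / 1000 = 0.026881 m
angle = atan(0.026881 / 1.9810)
angle = 0.7774 deg


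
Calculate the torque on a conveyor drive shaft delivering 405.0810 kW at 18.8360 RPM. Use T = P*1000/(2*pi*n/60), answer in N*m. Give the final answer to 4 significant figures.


omega = 2*pi*18.8360/60 = 1.9725 rad/s
T = 405.0810*1000 / 1.9725
T = 205400 N*m


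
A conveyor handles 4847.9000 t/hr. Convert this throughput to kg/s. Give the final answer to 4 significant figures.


m_dot = 4847.9000 * 1000 / 3600
m_dot = 1347 kg/s


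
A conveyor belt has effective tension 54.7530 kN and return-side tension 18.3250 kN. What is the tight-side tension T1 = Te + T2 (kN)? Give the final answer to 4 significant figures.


T1 = Te + T2 = 54.7530 + 18.3250
T1 = 73.08 kN


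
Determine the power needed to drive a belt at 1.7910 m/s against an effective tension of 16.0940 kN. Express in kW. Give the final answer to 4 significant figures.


P = Te * v = 16.0940 * 1.7910
P = 28.82 kW


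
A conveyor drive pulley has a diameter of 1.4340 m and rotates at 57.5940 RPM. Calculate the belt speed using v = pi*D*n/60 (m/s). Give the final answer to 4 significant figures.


v = pi * 1.4340 * 57.5940 / 60
v = 4.324 m/s


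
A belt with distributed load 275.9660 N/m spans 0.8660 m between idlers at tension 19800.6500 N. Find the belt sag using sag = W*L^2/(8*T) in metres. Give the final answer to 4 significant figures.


sag = 275.9660 * 0.8660^2 / (8 * 19800.6500)
sag = 0.001307 m


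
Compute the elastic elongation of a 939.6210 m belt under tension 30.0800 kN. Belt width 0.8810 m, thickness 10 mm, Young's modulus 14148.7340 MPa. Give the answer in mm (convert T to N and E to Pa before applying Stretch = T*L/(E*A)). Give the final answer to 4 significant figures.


A = 0.8810 * 0.01 = 0.00881 m^2
Stretch = 30.0800*1000 * 939.6210 / (14148.7340e6 * 0.00881) * 1000
Stretch = 226.7 mm


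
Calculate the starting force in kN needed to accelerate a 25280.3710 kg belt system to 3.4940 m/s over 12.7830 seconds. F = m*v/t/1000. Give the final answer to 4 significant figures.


F = 25280.3710 * 3.4940 / 12.7830 / 1000
F = 6.910 kN


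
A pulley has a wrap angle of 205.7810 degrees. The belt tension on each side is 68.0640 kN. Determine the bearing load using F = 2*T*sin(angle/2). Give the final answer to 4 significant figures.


F = 2 * 68.0640 * sin(205.7810/2 deg)
F = 132.7 kN


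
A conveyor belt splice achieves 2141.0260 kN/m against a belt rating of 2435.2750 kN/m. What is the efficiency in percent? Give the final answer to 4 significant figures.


Eff = 2141.0260 / 2435.2750 * 100
Eff = 87.92 %


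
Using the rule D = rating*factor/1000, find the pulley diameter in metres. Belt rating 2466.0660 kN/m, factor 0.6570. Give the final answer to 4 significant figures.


D = 2466.0660 * 0.6570 / 1000
D = 1.620 m


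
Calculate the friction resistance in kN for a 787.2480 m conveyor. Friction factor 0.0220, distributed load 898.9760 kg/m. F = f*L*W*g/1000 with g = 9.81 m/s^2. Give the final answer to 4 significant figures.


F = 0.0220 * 787.2480 * 898.9760 * 9.81 / 1000
F = 152.7 kN


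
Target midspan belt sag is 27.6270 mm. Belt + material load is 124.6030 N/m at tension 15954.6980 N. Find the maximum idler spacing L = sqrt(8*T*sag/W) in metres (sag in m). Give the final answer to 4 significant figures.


sag = 27.6270/1000 = 0.027627 m
L = sqrt(8 * 15954.6980 * 0.027627 / 124.6030)
L = 5.320 m


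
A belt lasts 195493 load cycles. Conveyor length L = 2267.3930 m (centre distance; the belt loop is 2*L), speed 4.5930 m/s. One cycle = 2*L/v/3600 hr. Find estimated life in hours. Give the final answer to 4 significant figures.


cycle_time = 2 * 2267.3930 / 4.5930 / 3600 = 0.274257 hr
life = 195493 * 0.274257 = 53620 hours


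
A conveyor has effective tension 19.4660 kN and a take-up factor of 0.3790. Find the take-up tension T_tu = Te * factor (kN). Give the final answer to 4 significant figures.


T_tu = 19.4660 * 0.3790
T_tu = 7.378 kN


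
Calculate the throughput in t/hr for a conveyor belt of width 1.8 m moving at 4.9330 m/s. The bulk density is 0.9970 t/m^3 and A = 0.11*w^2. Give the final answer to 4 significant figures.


A = 0.11 * 1.8^2 = 0.3564 m^2
C = 0.3564 * 4.9330 * 0.9970 * 3600
C = 6310 t/hr


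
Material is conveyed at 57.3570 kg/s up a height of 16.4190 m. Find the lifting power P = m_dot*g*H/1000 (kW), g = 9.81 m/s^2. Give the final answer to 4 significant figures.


P = 57.3570 * 9.81 * 16.4190 / 1000
P = 9.239 kW


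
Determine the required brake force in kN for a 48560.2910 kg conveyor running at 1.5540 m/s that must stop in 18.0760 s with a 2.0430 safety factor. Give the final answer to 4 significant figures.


F = 48560.2910 * 1.5540 / 18.0760 * 2.0430 / 1000
F = 8.529 kN


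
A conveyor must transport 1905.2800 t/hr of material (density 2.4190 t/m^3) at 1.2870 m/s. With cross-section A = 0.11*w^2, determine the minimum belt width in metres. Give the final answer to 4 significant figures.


A_req = 1905.2800 / (1.2870 * 2.4190 * 3600) = 0.169997 m^2
w = sqrt(0.169997 / 0.11)
w = 1.243 m


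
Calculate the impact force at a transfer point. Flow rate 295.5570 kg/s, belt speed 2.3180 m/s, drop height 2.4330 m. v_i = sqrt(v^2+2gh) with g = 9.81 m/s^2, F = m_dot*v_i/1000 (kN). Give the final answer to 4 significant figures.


v_i = sqrt(2.3180^2 + 2*9.81*2.4330) = 7.28756 m/s
F = 295.5570 * 7.28756 / 1000
F = 2.154 kN


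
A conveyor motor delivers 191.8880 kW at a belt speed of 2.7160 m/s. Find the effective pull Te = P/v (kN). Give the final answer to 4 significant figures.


Te = P / v = 191.8880 / 2.7160
Te = 70.65 kN


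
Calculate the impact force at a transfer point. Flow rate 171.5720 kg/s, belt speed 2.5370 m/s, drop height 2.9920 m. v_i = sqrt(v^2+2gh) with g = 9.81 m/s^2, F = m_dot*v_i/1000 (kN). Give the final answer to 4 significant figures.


v_i = sqrt(2.5370^2 + 2*9.81*2.9920) = 8.0709 m/s
F = 171.5720 * 8.0709 / 1000
F = 1.385 kN


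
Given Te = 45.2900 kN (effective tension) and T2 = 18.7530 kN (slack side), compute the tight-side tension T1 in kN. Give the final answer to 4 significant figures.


T1 = Te + T2 = 45.2900 + 18.7530
T1 = 64.04 kN


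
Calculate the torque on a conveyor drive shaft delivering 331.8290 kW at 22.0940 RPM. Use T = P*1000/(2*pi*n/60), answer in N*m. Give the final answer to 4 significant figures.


omega = 2*pi*22.0940/60 = 2.31368 rad/s
T = 331.8290*1000 / 2.31368
T = 143400 N*m


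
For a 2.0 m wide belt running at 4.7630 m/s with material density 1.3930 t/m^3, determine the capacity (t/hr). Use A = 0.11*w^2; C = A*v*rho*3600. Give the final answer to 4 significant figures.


A = 0.11 * 2.0^2 = 0.44 m^2
C = 0.44 * 4.7630 * 1.3930 * 3600
C = 10510 t/hr


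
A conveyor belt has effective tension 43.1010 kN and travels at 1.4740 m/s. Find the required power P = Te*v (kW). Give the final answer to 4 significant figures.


P = Te * v = 43.1010 * 1.4740
P = 63.53 kW


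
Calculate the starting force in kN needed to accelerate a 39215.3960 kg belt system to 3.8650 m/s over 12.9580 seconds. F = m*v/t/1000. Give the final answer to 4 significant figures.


F = 39215.3960 * 3.8650 / 12.9580 / 1000
F = 11.70 kN


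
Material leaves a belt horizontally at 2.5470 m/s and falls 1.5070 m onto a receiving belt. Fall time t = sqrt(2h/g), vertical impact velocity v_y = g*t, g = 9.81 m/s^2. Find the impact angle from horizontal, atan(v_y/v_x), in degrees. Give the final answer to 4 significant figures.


t = sqrt(2*1.5070/9.81) = 0.55429 s
v_y = 9.81 * 0.55429 = 5.43758 m/s
angle = atan(5.43758 / 2.5470) = 64.90 deg


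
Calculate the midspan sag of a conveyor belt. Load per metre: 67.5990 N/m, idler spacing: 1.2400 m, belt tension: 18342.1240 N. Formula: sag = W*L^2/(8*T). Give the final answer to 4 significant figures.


sag = 67.5990 * 1.2400^2 / (8 * 18342.1240)
sag = 0.0007083 m


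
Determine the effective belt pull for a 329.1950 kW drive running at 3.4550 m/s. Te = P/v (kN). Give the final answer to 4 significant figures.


Te = P / v = 329.1950 / 3.4550
Te = 95.28 kN


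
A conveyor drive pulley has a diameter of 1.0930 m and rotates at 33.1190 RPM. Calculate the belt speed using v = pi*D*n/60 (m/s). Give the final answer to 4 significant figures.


v = pi * 1.0930 * 33.1190 / 60
v = 1.895 m/s


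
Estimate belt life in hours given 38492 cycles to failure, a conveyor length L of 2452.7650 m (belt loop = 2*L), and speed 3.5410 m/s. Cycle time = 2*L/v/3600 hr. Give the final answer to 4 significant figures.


cycle_time = 2 * 2452.7650 / 3.5410 / 3600 = 0.38482 hr
life = 38492 * 0.38482 = 14810 hours


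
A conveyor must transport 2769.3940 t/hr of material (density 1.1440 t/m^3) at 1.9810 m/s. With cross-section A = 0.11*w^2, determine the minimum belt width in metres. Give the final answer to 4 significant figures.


A_req = 2769.3940 / (1.9810 * 1.1440 * 3600) = 0.339447 m^2
w = sqrt(0.339447 / 0.11)
w = 1.757 m


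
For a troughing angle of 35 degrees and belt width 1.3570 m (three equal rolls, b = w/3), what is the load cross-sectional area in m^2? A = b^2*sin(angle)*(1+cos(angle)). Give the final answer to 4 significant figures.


b = 1.3570/3 = 0.452333 m
A = 0.452333^2 * sin(35 deg) * (1 + cos(35 deg))
A = 0.2135 m^2


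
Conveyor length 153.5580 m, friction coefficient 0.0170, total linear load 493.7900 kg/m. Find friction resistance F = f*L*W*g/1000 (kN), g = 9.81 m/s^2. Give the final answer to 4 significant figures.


F = 0.0170 * 153.5580 * 493.7900 * 9.81 / 1000
F = 12.65 kN


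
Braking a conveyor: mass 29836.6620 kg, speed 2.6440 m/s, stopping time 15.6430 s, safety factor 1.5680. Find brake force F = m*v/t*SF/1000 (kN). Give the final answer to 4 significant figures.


F = 29836.6620 * 2.6440 / 15.6430 * 1.5680 / 1000
F = 7.907 kN


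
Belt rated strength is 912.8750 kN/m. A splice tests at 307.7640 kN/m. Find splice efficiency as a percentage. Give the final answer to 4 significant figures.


Eff = 307.7640 / 912.8750 * 100
Eff = 33.71 %


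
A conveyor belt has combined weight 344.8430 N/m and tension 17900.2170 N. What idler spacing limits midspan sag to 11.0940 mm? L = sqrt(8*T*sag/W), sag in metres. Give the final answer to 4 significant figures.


sag = 11.0940/1000 = 0.011094 m
L = sqrt(8 * 17900.2170 * 0.011094 / 344.8430)
L = 2.146 m


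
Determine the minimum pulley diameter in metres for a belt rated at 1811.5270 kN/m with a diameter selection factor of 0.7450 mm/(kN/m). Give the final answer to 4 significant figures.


D = 1811.5270 * 0.7450 / 1000
D = 1.350 m


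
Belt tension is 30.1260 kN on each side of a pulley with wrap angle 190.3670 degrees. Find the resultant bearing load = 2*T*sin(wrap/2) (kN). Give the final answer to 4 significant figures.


F = 2 * 30.1260 * sin(190.3670/2 deg)
F = 60.01 kN


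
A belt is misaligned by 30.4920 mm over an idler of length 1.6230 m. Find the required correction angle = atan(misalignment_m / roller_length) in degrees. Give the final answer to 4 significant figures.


misalign_m = 30.4920 / 1000 = 0.030492 m
angle = atan(0.030492 / 1.6230)
angle = 1.076 deg


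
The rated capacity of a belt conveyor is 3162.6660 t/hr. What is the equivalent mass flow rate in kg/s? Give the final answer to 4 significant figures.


m_dot = 3162.6660 * 1000 / 3600
m_dot = 878.5 kg/s


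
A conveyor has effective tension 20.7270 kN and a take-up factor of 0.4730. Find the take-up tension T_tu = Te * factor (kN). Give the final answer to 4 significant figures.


T_tu = 20.7270 * 0.4730
T_tu = 9.804 kN


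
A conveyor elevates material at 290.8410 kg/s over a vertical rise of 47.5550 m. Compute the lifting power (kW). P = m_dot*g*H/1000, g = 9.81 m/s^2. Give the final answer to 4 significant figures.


P = 290.8410 * 9.81 * 47.5550 / 1000
P = 135.7 kW


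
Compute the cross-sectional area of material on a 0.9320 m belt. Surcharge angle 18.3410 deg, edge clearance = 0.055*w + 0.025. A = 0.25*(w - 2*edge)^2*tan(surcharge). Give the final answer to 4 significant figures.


edge = 0.055*0.9320 + 0.025 = 0.07626 m
ew = 0.9320 - 2*0.07626 = 0.77948 m
A = 0.25 * 0.77948^2 * tan(18.3410 deg)
A = 0.05036 m^2


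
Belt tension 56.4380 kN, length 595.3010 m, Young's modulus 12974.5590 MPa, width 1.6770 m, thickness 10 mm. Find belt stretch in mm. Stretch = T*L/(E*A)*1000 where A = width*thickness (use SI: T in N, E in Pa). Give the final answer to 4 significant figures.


A = 1.6770 * 0.01 = 0.01677 m^2
Stretch = 56.4380*1000 * 595.3010 / (12974.5590e6 * 0.01677) * 1000
Stretch = 154.4 mm


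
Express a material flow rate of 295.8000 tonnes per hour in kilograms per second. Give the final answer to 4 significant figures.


m_dot = 295.8000 * 1000 / 3600
m_dot = 82.17 kg/s


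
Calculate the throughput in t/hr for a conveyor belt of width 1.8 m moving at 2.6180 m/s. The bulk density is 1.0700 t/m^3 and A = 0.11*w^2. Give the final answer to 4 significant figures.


A = 0.11 * 1.8^2 = 0.3564 m^2
C = 0.3564 * 2.6180 * 1.0700 * 3600
C = 3594 t/hr


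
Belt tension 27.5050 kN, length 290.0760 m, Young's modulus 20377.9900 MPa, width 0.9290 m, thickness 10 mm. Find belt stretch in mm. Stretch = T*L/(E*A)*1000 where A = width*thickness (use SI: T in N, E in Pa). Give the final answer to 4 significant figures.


A = 0.9290 * 0.01 = 0.00929 m^2
Stretch = 27.5050*1000 * 290.0760 / (20377.9900e6 * 0.00929) * 1000
Stretch = 42.15 mm


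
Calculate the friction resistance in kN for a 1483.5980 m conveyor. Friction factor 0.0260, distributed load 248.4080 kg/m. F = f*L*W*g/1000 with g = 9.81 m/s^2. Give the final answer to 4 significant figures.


F = 0.0260 * 1483.5980 * 248.4080 * 9.81 / 1000
F = 94.00 kN


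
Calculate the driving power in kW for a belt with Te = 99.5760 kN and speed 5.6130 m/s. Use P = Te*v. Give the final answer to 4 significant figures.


P = Te * v = 99.5760 * 5.6130
P = 558.9 kW


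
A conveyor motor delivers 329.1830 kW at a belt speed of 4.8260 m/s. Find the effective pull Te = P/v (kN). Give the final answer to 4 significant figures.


Te = P / v = 329.1830 / 4.8260
Te = 68.21 kN


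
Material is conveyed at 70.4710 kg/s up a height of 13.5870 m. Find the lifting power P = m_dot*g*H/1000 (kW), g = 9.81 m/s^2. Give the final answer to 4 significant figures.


P = 70.4710 * 9.81 * 13.5870 / 1000
P = 9.393 kW


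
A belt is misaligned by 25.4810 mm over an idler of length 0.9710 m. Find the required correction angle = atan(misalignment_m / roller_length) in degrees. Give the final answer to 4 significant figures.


misalign_m = 25.4810 / 1000 = 0.025481 m
angle = atan(0.025481 / 0.9710)
angle = 1.503 deg


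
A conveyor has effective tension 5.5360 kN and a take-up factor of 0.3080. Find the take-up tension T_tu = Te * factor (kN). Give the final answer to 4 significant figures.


T_tu = 5.5360 * 0.3080
T_tu = 1.705 kN


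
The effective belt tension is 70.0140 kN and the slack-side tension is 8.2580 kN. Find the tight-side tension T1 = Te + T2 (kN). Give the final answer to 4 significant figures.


T1 = Te + T2 = 70.0140 + 8.2580
T1 = 78.27 kN


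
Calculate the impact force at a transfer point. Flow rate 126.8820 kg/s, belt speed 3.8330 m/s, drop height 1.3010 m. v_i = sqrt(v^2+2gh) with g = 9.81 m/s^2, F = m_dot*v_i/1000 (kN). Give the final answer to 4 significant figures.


v_i = sqrt(3.8330^2 + 2*9.81*1.3010) = 6.34173 m/s
F = 126.8820 * 6.34173 / 1000
F = 0.8047 kN


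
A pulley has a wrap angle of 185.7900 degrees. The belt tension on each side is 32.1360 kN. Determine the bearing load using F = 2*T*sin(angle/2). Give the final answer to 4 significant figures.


F = 2 * 32.1360 * sin(185.7900/2 deg)
F = 64.19 kN


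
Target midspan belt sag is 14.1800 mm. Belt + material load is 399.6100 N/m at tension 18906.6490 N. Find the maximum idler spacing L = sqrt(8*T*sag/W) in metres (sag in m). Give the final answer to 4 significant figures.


sag = 14.1800/1000 = 0.014180 m
L = sqrt(8 * 18906.6490 * 0.014180 / 399.6100)
L = 2.317 m


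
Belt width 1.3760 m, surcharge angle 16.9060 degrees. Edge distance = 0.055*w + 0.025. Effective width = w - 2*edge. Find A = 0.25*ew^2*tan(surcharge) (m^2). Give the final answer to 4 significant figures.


edge = 0.055*1.3760 + 0.025 = 0.10068 m
ew = 1.3760 - 2*0.10068 = 1.17464 m
A = 0.25 * 1.17464^2 * tan(16.9060 deg)
A = 0.1048 m^2


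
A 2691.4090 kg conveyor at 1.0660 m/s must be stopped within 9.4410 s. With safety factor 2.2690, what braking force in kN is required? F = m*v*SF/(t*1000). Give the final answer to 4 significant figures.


F = 2691.4090 * 1.0660 / 9.4410 * 2.2690 / 1000
F = 0.6895 kN


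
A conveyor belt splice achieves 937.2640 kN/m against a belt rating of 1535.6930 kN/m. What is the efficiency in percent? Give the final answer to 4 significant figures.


Eff = 937.2640 / 1535.6930 * 100
Eff = 61.03 %


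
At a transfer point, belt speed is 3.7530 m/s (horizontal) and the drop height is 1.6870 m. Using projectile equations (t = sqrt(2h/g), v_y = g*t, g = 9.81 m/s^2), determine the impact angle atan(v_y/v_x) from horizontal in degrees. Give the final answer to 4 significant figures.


t = sqrt(2*1.6870/9.81) = 0.58646 s
v_y = 9.81 * 0.58646 = 5.75317 m/s
angle = atan(5.75317 / 3.7530) = 56.88 deg


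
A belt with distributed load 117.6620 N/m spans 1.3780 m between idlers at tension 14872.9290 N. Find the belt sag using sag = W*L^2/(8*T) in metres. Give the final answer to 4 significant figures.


sag = 117.6620 * 1.3780^2 / (8 * 14872.9290)
sag = 0.001878 m


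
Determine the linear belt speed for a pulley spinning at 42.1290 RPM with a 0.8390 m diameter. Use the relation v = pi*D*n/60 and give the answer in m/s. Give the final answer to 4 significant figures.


v = pi * 0.8390 * 42.1290 / 60
v = 1.851 m/s


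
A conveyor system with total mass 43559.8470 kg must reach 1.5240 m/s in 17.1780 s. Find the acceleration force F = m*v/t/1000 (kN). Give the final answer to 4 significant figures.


F = 43559.8470 * 1.5240 / 17.1780 / 1000
F = 3.865 kN


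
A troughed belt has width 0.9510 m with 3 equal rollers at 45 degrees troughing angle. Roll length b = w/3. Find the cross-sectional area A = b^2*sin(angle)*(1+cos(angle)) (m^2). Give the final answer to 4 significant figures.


b = 0.9510/3 = 0.317 m
A = 0.317^2 * sin(45 deg) * (1 + cos(45 deg))
A = 0.1213 m^2


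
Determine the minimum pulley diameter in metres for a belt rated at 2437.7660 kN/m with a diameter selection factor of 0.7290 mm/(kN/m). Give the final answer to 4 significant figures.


D = 2437.7660 * 0.7290 / 1000
D = 1.777 m


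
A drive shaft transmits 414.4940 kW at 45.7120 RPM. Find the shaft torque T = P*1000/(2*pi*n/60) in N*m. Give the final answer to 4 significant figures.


omega = 2*pi*45.7120/60 = 4.78695 rad/s
T = 414.4940*1000 / 4.78695
T = 86590 N*m


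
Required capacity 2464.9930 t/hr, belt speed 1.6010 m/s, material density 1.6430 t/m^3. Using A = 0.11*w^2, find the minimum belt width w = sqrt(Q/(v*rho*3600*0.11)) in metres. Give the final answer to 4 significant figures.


A_req = 2464.9930 / (1.6010 * 1.6430 * 3600) = 0.260306 m^2
w = sqrt(0.260306 / 0.11)
w = 1.538 m


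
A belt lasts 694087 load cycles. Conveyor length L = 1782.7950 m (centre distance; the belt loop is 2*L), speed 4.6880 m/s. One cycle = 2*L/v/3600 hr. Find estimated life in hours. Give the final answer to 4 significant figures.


cycle_time = 2 * 1782.7950 / 4.6880 / 3600 = 0.211272 hr
life = 694087 * 0.211272 = 146600 hours


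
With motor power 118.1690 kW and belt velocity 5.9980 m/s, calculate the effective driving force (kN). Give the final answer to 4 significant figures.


Te = P / v = 118.1690 / 5.9980
Te = 19.70 kN


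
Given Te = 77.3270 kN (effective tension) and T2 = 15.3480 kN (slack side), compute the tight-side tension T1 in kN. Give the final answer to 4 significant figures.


T1 = Te + T2 = 77.3270 + 15.3480
T1 = 92.67 kN


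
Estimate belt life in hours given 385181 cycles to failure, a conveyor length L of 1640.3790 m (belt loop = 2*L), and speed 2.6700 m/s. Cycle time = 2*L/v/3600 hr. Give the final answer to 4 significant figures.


cycle_time = 2 * 1640.3790 / 2.6700 / 3600 = 0.341319 hr
life = 385181 * 0.341319 = 131500 hours


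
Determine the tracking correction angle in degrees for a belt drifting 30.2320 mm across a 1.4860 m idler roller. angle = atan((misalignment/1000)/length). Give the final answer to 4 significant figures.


misalign_m = 30.2320 / 1000 = 0.030232 m
angle = atan(0.030232 / 1.4860)
angle = 1.165 deg


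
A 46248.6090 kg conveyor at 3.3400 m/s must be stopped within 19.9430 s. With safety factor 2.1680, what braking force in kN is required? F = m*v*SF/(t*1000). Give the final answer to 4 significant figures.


F = 46248.6090 * 3.3400 / 19.9430 * 2.1680 / 1000
F = 16.79 kN


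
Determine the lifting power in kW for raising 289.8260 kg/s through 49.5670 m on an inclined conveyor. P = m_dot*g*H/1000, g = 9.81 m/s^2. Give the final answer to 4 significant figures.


P = 289.8260 * 9.81 * 49.5670 / 1000
P = 140.9 kW


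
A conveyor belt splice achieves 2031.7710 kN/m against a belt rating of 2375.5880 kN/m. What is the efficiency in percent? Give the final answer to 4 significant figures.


Eff = 2031.7710 / 2375.5880 * 100
Eff = 85.53 %


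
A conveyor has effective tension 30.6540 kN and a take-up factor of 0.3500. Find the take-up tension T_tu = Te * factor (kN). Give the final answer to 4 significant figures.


T_tu = 30.6540 * 0.3500
T_tu = 10.73 kN


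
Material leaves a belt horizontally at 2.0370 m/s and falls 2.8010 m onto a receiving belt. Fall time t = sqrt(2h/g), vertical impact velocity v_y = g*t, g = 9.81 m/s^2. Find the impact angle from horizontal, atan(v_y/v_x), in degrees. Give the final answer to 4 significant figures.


t = sqrt(2*2.8010/9.81) = 0.755678 s
v_y = 9.81 * 0.755678 = 7.4132 m/s
angle = atan(7.4132 / 2.0370) = 74.64 deg


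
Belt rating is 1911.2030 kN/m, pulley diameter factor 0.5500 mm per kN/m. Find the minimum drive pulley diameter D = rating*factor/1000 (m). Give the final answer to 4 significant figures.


D = 1911.2030 * 0.5500 / 1000
D = 1.051 m


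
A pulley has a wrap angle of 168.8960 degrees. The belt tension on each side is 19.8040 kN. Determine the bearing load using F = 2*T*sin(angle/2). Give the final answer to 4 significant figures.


F = 2 * 19.8040 * sin(168.8960/2 deg)
F = 39.42 kN


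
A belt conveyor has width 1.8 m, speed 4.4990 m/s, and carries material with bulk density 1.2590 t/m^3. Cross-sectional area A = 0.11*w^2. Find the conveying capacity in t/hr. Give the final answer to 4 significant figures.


A = 0.11 * 1.8^2 = 0.3564 m^2
C = 0.3564 * 4.4990 * 1.2590 * 3600
C = 7267 t/hr


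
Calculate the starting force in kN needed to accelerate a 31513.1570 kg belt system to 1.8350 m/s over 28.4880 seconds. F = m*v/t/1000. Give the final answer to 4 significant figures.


F = 31513.1570 * 1.8350 / 28.4880 / 1000
F = 2.030 kN


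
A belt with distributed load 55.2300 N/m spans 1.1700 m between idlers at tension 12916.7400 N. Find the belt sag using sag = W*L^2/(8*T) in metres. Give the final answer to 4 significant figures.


sag = 55.2300 * 1.1700^2 / (8 * 12916.7400)
sag = 0.0007317 m


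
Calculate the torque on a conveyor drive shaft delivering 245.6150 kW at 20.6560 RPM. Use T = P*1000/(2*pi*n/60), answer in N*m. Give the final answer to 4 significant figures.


omega = 2*pi*20.6560/60 = 2.16309 rad/s
T = 245.6150*1000 / 2.16309
T = 113500 N*m


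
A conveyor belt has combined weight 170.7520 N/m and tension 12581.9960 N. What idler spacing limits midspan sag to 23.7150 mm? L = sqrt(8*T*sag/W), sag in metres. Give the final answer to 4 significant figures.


sag = 23.7150/1000 = 0.023715 m
L = sqrt(8 * 12581.9960 * 0.023715 / 170.7520)
L = 3.739 m


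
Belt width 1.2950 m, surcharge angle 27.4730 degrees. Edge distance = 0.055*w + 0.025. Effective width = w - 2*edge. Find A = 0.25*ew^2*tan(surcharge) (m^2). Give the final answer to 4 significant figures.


edge = 0.055*1.2950 + 0.025 = 0.096225 m
ew = 1.2950 - 2*0.096225 = 1.10255 m
A = 0.25 * 1.10255^2 * tan(27.4730 deg)
A = 0.1580 m^2


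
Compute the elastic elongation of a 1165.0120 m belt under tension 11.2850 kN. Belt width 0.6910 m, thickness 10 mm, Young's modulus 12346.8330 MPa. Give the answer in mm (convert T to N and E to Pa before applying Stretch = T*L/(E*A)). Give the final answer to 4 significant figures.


A = 0.6910 * 0.01 = 0.00691 m^2
Stretch = 11.2850*1000 * 1165.0120 / (12346.8330e6 * 0.00691) * 1000
Stretch = 154.1 mm


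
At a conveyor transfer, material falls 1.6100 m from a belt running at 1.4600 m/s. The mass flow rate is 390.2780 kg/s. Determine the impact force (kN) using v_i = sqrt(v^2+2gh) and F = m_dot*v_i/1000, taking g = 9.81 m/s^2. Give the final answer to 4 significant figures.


v_i = sqrt(1.4600^2 + 2*9.81*1.6100) = 5.80688 m/s
F = 390.2780 * 5.80688 / 1000
F = 2.266 kN


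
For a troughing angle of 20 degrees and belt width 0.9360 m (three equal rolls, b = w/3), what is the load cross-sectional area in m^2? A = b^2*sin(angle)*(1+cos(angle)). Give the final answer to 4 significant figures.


b = 0.9360/3 = 0.312 m
A = 0.312^2 * sin(20 deg) * (1 + cos(20 deg))
A = 0.06458 m^2


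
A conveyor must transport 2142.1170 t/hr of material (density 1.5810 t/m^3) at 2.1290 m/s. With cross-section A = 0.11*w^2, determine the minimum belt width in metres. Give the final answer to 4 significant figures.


A_req = 2142.1170 / (2.1290 * 1.5810 * 3600) = 0.17678 m^2
w = sqrt(0.17678 / 0.11)
w = 1.268 m


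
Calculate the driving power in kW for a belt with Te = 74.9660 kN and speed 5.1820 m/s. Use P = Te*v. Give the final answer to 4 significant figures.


P = Te * v = 74.9660 * 5.1820
P = 388.5 kW


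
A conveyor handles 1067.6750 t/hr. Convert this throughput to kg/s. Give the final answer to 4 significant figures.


m_dot = 1067.6750 * 1000 / 3600
m_dot = 296.6 kg/s


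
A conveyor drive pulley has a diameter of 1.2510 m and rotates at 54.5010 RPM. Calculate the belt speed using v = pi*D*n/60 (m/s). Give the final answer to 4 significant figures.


v = pi * 1.2510 * 54.5010 / 60
v = 3.570 m/s


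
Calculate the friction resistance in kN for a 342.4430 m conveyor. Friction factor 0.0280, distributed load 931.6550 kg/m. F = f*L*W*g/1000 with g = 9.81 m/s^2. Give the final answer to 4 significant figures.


F = 0.0280 * 342.4430 * 931.6550 * 9.81 / 1000
F = 87.63 kN


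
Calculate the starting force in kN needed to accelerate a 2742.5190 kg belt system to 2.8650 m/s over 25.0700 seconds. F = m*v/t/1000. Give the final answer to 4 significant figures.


F = 2742.5190 * 2.8650 / 25.0700 / 1000
F = 0.3134 kN


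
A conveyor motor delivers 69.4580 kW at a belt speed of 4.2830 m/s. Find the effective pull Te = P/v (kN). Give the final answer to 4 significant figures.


Te = P / v = 69.4580 / 4.2830
Te = 16.22 kN


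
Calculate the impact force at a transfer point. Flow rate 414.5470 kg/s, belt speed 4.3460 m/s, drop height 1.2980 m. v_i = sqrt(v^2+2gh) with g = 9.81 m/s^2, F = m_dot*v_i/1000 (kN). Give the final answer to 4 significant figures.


v_i = sqrt(4.3460^2 + 2*9.81*1.2980) = 6.65992 m/s
F = 414.5470 * 6.65992 / 1000
F = 2.761 kN


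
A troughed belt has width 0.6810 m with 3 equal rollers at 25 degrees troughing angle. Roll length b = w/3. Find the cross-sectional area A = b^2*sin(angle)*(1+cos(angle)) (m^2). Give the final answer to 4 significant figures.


b = 0.6810/3 = 0.227 m
A = 0.227^2 * sin(25 deg) * (1 + cos(25 deg))
A = 0.04151 m^2


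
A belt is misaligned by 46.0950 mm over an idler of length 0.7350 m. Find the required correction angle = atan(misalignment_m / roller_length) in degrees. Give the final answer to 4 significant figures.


misalign_m = 46.0950 / 1000 = 0.046095 m
angle = atan(0.046095 / 0.7350)
angle = 3.589 deg


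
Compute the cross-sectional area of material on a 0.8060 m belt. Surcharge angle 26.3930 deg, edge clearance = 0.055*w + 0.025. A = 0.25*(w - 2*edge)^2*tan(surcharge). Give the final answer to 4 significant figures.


edge = 0.055*0.8060 + 0.025 = 0.06933 m
ew = 0.8060 - 2*0.06933 = 0.66734 m
A = 0.25 * 0.66734^2 * tan(26.3930 deg)
A = 0.05525 m^2


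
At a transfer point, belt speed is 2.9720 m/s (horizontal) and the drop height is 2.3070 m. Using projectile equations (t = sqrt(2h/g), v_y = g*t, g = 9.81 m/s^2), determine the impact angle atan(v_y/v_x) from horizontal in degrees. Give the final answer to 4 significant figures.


t = sqrt(2*2.3070/9.81) = 0.685811 s
v_y = 9.81 * 0.685811 = 6.72781 m/s
angle = atan(6.72781 / 2.9720) = 66.17 deg


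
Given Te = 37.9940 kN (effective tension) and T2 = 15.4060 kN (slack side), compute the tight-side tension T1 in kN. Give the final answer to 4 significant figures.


T1 = Te + T2 = 37.9940 + 15.4060
T1 = 53.40 kN


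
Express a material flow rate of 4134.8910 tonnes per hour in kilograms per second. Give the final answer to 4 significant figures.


m_dot = 4134.8910 * 1000 / 3600
m_dot = 1149 kg/s


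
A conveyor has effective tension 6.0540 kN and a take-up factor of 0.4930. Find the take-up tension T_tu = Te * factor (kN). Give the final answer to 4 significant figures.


T_tu = 6.0540 * 0.4930
T_tu = 2.985 kN


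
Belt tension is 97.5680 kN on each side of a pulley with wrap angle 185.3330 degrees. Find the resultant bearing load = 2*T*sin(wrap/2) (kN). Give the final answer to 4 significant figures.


F = 2 * 97.5680 * sin(185.3330/2 deg)
F = 194.9 kN


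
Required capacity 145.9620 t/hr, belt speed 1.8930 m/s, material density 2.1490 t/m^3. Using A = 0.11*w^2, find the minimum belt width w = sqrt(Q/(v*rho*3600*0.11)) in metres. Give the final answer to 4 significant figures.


A_req = 145.9620 / (1.8930 * 2.1490 * 3600) = 0.00996667 m^2
w = sqrt(0.00996667 / 0.11)
w = 0.3010 m


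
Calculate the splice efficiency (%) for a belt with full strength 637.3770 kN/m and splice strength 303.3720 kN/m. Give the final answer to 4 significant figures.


Eff = 303.3720 / 637.3770 * 100
Eff = 47.60 %


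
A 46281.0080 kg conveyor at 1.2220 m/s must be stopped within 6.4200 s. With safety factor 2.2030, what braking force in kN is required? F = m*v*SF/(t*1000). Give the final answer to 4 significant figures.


F = 46281.0080 * 1.2220 / 6.4200 * 2.2030 / 1000
F = 19.41 kN


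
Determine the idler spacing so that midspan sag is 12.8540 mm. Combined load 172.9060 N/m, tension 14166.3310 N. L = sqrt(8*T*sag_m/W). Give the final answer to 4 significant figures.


sag = 12.8540/1000 = 0.012854 m
L = sqrt(8 * 14166.3310 * 0.012854 / 172.9060)
L = 2.903 m


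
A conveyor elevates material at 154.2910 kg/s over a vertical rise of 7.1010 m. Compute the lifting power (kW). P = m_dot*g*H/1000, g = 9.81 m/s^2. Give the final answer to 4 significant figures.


P = 154.2910 * 9.81 * 7.1010 / 1000
P = 10.75 kW


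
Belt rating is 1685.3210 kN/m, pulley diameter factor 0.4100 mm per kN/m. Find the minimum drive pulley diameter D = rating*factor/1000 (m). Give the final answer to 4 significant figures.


D = 1685.3210 * 0.4100 / 1000
D = 0.6910 m


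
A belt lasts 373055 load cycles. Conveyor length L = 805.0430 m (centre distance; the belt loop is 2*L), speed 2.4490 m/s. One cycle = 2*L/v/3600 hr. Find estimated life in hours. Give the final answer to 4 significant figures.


cycle_time = 2 * 805.0430 / 2.4490 / 3600 = 0.182624 hr
life = 373055 * 0.182624 = 68130 hours


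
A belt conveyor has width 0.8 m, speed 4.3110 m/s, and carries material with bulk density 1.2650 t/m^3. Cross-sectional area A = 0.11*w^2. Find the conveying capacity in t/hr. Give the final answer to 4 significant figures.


A = 0.11 * 0.8^2 = 0.0704 m^2
C = 0.0704 * 4.3110 * 1.2650 * 3600
C = 1382 t/hr


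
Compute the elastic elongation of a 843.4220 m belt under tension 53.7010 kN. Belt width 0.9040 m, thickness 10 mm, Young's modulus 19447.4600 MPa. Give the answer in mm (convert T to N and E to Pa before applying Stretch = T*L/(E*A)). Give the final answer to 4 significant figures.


A = 0.9040 * 0.01 = 0.00904 m^2
Stretch = 53.7010*1000 * 843.4220 / (19447.4600e6 * 0.00904) * 1000
Stretch = 257.6 mm


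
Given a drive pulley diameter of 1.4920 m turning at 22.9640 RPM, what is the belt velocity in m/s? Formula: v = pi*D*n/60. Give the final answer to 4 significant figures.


v = pi * 1.4920 * 22.9640 / 60
v = 1.794 m/s


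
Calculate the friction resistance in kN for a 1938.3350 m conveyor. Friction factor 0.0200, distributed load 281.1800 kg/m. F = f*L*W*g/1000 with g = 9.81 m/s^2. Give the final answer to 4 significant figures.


F = 0.0200 * 1938.3350 * 281.1800 * 9.81 / 1000
F = 106.9 kN


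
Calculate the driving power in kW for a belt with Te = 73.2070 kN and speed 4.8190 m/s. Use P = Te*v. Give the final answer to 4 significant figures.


P = Te * v = 73.2070 * 4.8190
P = 352.8 kW


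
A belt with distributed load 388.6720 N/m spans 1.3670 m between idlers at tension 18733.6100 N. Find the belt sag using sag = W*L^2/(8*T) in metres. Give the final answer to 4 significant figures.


sag = 388.6720 * 1.3670^2 / (8 * 18733.6100)
sag = 0.004846 m


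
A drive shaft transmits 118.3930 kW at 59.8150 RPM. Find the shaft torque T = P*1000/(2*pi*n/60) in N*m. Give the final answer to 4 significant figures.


omega = 2*pi*59.8150/60 = 6.26381 rad/s
T = 118.3930*1000 / 6.26381
T = 18900 N*m


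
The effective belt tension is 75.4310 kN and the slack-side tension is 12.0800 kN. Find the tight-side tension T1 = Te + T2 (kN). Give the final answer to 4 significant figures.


T1 = Te + T2 = 75.4310 + 12.0800
T1 = 87.51 kN


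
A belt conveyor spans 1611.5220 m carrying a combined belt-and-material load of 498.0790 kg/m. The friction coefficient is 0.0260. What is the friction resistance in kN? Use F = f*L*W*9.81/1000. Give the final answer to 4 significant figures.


F = 0.0260 * 1611.5220 * 498.0790 * 9.81 / 1000
F = 204.7 kN


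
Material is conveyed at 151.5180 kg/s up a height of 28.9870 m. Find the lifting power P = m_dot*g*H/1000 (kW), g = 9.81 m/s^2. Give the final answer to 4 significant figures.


P = 151.5180 * 9.81 * 28.9870 / 1000
P = 43.09 kW


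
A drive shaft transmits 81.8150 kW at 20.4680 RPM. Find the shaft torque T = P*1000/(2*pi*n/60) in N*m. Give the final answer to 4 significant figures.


omega = 2*pi*20.4680/60 = 2.1434 rad/s
T = 81.8150*1000 / 2.1434
T = 38170 N*m


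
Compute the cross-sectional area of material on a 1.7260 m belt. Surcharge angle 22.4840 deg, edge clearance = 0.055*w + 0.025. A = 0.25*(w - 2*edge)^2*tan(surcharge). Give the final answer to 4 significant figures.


edge = 0.055*1.7260 + 0.025 = 0.11993 m
ew = 1.7260 - 2*0.11993 = 1.48614 m
A = 0.25 * 1.48614^2 * tan(22.4840 deg)
A = 0.2285 m^2


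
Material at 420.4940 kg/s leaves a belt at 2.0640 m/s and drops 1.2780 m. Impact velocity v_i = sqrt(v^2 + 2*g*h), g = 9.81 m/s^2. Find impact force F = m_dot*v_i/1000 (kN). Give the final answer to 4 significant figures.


v_i = sqrt(2.0640^2 + 2*9.81*1.2780) = 5.41613 m/s
F = 420.4940 * 5.41613 / 1000
F = 2.277 kN


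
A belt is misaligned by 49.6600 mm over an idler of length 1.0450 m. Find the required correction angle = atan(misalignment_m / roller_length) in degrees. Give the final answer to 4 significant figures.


misalign_m = 49.6600 / 1000 = 0.049660 m
angle = atan(0.049660 / 1.0450)
angle = 2.721 deg


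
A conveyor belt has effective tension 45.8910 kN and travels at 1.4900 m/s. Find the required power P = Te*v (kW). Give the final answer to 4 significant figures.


P = Te * v = 45.8910 * 1.4900
P = 68.38 kW


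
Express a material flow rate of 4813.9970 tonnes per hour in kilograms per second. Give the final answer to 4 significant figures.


m_dot = 4813.9970 * 1000 / 3600
m_dot = 1337 kg/s


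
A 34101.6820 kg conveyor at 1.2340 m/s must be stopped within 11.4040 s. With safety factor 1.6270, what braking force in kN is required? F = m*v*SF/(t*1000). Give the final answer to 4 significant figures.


F = 34101.6820 * 1.2340 / 11.4040 * 1.6270 / 1000
F = 6.004 kN


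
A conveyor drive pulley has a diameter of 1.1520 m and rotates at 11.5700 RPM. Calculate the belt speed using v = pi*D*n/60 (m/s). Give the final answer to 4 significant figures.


v = pi * 1.1520 * 11.5700 / 60
v = 0.6979 m/s


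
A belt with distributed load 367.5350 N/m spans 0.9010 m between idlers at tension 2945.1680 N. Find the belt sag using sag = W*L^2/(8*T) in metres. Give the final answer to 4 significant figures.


sag = 367.5350 * 0.9010^2 / (8 * 2945.1680)
sag = 0.01266 m


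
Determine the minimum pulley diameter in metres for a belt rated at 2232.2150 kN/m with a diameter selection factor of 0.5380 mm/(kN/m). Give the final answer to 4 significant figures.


D = 2232.2150 * 0.5380 / 1000
D = 1.201 m


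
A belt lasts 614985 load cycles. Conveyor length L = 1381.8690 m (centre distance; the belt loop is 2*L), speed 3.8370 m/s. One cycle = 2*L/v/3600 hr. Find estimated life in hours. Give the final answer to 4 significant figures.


cycle_time = 2 * 1381.8690 / 3.8370 / 3600 = 0.200079 hr
life = 614985 * 0.200079 = 123000 hours


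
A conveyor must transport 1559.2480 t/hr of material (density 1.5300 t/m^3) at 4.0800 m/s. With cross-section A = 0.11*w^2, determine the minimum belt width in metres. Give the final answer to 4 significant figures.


A_req = 1559.2480 / (4.0800 * 1.5300 * 3600) = 0.0693843 m^2
w = sqrt(0.0693843 / 0.11)
w = 0.7942 m


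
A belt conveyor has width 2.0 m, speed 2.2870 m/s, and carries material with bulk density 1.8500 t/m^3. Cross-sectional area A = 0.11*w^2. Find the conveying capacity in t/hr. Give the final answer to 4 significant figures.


A = 0.11 * 2.0^2 = 0.44 m^2
C = 0.44 * 2.2870 * 1.8500 * 3600
C = 6702 t/hr


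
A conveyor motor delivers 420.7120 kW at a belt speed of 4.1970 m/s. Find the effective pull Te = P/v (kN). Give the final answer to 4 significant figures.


Te = P / v = 420.7120 / 4.1970
Te = 100.2 kN


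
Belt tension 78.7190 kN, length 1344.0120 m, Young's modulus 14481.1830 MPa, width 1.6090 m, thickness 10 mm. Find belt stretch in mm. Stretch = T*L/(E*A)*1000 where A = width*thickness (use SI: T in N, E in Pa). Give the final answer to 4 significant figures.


A = 1.6090 * 0.01 = 0.01609 m^2
Stretch = 78.7190*1000 * 1344.0120 / (14481.1830e6 * 0.01609) * 1000
Stretch = 454.1 mm


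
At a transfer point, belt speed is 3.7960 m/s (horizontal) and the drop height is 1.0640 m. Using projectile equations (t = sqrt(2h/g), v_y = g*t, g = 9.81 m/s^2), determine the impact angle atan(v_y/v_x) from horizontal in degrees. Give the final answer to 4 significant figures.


t = sqrt(2*1.0640/9.81) = 0.465748 s
v_y = 9.81 * 0.465748 = 4.56899 m/s
angle = atan(4.56899 / 3.7960) = 50.28 deg


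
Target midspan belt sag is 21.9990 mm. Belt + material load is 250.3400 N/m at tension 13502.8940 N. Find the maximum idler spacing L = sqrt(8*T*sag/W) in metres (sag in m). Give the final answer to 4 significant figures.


sag = 21.9990/1000 = 0.021999 m
L = sqrt(8 * 13502.8940 * 0.021999 / 250.3400)
L = 3.081 m


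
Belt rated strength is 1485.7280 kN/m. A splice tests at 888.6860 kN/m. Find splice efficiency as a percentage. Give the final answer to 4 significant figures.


Eff = 888.6860 / 1485.7280 * 100
Eff = 59.81 %
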